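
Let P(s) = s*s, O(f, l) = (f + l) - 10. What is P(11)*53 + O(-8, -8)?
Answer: 6387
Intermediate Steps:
O(f, l) = -10 + f + l
P(s) = s**2
P(11)*53 + O(-8, -8) = 11**2*53 + (-10 - 8 - 8) = 121*53 - 26 = 6413 - 26 = 6387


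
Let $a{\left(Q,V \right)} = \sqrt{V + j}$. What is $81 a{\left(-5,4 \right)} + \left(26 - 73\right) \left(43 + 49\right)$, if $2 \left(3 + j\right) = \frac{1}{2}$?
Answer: $-4324 + \frac{81 \sqrt{5}}{2} \approx -4233.4$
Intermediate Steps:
$j = - \frac{11}{4}$ ($j = -3 + \frac{1}{2 \cdot 2} = -3 + \frac{1}{2} \cdot \frac{1}{2} = -3 + \frac{1}{4} = - \frac{11}{4} \approx -2.75$)
$a{\left(Q,V \right)} = \sqrt{- \frac{11}{4} + V}$ ($a{\left(Q,V \right)} = \sqrt{V - \frac{11}{4}} = \sqrt{- \frac{11}{4} + V}$)
$81 a{\left(-5,4 \right)} + \left(26 - 73\right) \left(43 + 49\right) = 81 \frac{\sqrt{-11 + 4 \cdot 4}}{2} + \left(26 - 73\right) \left(43 + 49\right) = 81 \frac{\sqrt{-11 + 16}}{2} - 4324 = 81 \frac{\sqrt{5}}{2} - 4324 = \frac{81 \sqrt{5}}{2} - 4324 = -4324 + \frac{81 \sqrt{5}}{2}$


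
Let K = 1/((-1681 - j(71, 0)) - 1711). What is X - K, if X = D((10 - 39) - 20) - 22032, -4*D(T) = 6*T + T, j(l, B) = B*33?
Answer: -74441679/3392 ≈ -21946.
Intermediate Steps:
j(l, B) = 33*B
D(T) = -7*T/4 (D(T) = -(6*T + T)/4 = -7*T/4)
K = -1/3392 (K = 1/((-1681 - 33*0) - 1711) = 1/((-1681 - 1*0) - 1711) = 1/((-1681 + 0) - 1711) = 1/(-1681 - 1711) = 1/(-3392) = -1/3392 ≈ -0.00029481)
X = -87785/4 (X = -7*((10 - 39) - 20)/4 - 22032 = -7*(-29 - 20)/4 - 22032 = -7/4*(-49) - 22032 = 343/4 - 22032 = -87785/4 ≈ -21946.)
X - K = -87785/4 - 1*(-1/3392) = -87785/4 + 1/3392 = -74441679/3392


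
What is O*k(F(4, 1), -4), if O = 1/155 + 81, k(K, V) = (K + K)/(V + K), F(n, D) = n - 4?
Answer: 0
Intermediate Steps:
F(n, D) = -4 + n
k(K, V) = 2*K/(K + V) (k(K, V) = (2*K)/(K + V) = 2*K/(K + V))
O = 12556/155 (O = 1/155 + 81 = 12556/155 ≈ 81.006)
O*k(F(4, 1), -4) = 12556*(2*(-4 + 4)/((-4 + 4) - 4))/155 = 12556*(2*0/(0 - 4))/155 = 12556*(2*0/(-4))/155 = 12556*(2*0*(-¼))/155 = (12556/155)*0 = 0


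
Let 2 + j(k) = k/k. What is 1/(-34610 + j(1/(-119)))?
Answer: -1/34611 ≈ -2.8893e-5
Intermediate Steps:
j(k) = -1 (j(k) = -2 + k/k = -2 + 1 = -1)
1/(-34610 + j(1/(-119))) = 1/(-34610 - 1) = 1/(-34611) = -1/34611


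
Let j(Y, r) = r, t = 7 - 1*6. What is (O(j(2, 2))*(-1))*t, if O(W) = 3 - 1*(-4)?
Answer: -7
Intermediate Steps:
t = 1 (t = 7 - 6 = 1)
O(W) = 7 (O(W) = 3 + 4 = 7)
(O(j(2, 2))*(-1))*t = (7*(-1))*1 = -7*1 = -7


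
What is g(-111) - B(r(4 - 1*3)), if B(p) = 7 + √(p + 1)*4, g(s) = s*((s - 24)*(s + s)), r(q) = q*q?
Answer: -3326677 - 4*√2 ≈ -3.3267e+6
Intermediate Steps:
r(q) = q²
g(s) = 2*s²*(-24 + s) (g(s) = s*((-24 + s)*(2*s)) = s*(2*s*(-24 + s)) = 2*s²*(-24 + s))
B(p) = 7 + 4*√(1 + p) (B(p) = 7 + √(1 + p)*4 = 7 + 4*√(1 + p))
g(-111) - B(r(4 - 1*3)) = 2*(-111)²*(-24 - 111) - (7 + 4*√(1 + (4 - 1*3)²)) = 2*12321*(-135) - (7 + 4*√(1 + (4 - 3)²)) = -3326670 - (7 + 4*√(1 + 1²)) = -3326670 - (7 + 4*√(1 + 1)) = -3326670 - (7 + 4*√2) = -3326670 + (-7 - 4*√2) = -3326677 - 4*√2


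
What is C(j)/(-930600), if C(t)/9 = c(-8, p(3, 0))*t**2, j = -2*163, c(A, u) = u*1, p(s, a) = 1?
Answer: -26569/25850 ≈ -1.0278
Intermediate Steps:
c(A, u) = u
j = -326
C(t) = 9*t**2 (C(t) = 9*(1*t**2) = 9*t**2)
C(j)/(-930600) = (9*(-326)**2)/(-930600) = (9*106276)*(-1/930600) = 956484*(-1/930600) = -26569/25850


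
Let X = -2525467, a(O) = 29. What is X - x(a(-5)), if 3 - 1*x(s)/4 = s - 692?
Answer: -2528131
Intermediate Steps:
x(s) = 2780 - 4*s (x(s) = 12 - 4*(s - 692) = 12 - 4*(-692 + s) = 12 + (2768 - 4*s) = 2780 - 4*s)
X - x(a(-5)) = -2525467 - (2780 - 4*29) = -2525467 - (2780 - 116) = -2525467 - 1*2664 = -2525467 - 2664 = -2528131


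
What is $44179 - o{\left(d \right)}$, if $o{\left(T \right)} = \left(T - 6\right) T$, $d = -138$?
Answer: $24307$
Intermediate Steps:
$o{\left(T \right)} = T \left(-6 + T\right)$ ($o{\left(T \right)} = \left(-6 + T\right) T = T \left(-6 + T\right)$)
$44179 - o{\left(d \right)} = 44179 - - 138 \left(-6 - 138\right) = 44179 - \left(-138\right) \left(-144\right) = 44179 - 19872 = 24307$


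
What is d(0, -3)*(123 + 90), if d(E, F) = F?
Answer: -639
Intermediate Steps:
d(0, -3)*(123 + 90) = -3*(123 + 90) = -3*213 = -639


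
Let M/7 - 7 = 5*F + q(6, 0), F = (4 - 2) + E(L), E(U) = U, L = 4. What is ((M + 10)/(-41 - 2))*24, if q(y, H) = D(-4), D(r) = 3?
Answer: -6960/43 ≈ -161.86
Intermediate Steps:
q(y, H) = 3
F = 6 (F = (4 - 2) + 4 = 2 + 4 = 6)
M = 280 (M = 49 + 7*(5*6 + 3) = 49 + 7*(30 + 3) = 49 + 7*33 = 49 + 231 = 280)
((M + 10)/(-41 - 2))*24 = ((280 + 10)/(-41 - 2))*24 = (290/(-43))*24 = (290*(-1/43))*24 = -290/43*24 = -6960/43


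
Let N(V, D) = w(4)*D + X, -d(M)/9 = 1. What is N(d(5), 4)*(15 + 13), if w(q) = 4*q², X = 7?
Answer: 7364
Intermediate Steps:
d(M) = -9 (d(M) = -9*1 = -9)
N(V, D) = 7 + 64*D (N(V, D) = (4*4²)*D + 7 = (4*16)*D + 7 = 64*D + 7 = 7 + 64*D)
N(d(5), 4)*(15 + 13) = (7 + 64*4)*(15 + 13) = (7 + 256)*28 = 263*28 = 7364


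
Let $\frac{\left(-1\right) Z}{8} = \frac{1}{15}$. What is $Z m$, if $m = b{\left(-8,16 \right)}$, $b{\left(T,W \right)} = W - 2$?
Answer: $- \frac{112}{15} \approx -7.4667$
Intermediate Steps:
$b{\left(T,W \right)} = -2 + W$ ($b{\left(T,W \right)} = W - 2 = -2 + W$)
$m = 14$ ($m = -2 + 16 = 14$)
$Z = - \frac{8}{15} \approx -0.53333$
$Z m = \left(- \frac{8}{15}\right) 14 = - \frac{112}{15}$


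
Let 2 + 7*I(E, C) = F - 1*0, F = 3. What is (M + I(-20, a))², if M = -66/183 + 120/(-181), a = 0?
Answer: 4633933329/5973280369 ≈ 0.77578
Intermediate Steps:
I(E, C) = ⅐ (I(E, C) = -2/7 + (3 - 1*0)/7 = -2/7 + (3 + 0)/7 = -2/7 + (⅐)*3 = -2/7 + 3/7 = ⅐)
M = -11302/11041 (M = -66*1/183 + 120*(-1/181) = -22/61 - 120/181 = -11302/11041 ≈ -1.0236)
(M + I(-20, a))² = (-11302/11041 + ⅐)² = (-68073/77287)² = 4633933329/5973280369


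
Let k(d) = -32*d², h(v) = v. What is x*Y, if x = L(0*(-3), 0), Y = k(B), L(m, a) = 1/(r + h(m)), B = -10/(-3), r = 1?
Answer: -3200/9 ≈ -355.56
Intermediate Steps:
B = 10/3 (B = -10*(-⅓) = 10/3 ≈ 3.3333)
L(m, a) = 1/(1 + m)
Y = -3200/9 (Y = -32*(10/3)² = -32*100/9 = -3200/9 ≈ -355.56)
x = 1 (x = 1/(1 + 0*(-3)) = 1/(1 + 0) = 1/1 = 1)
x*Y = 1*(-3200/9) = -3200/9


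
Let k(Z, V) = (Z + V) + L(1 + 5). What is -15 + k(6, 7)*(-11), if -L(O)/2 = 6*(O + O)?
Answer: 1426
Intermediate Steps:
L(O) = -24*O (L(O) = -12*(O + O) = -12*2*O = -24*O)
k(Z, V) = -144 + V + Z (k(Z, V) = (Z + V) - 24*(1 + 5) = (V + Z) - 24*6 = (V + Z) - 144 = -144 + V + Z)
-15 + k(6, 7)*(-11) = -15 + (-144 + 7 + 6)*(-11) = -15 - 131*(-11) = -15 + 1441 = 1426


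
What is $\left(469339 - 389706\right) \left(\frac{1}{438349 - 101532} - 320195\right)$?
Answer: $- \frac{8588189652331762}{336817} \approx -2.5498 \cdot 10^{10}$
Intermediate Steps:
$\left(469339 - 389706\right) \left(\frac{1}{438349 - 101532} - 320195\right) = 79633 \left(\frac{1}{336817} - 320195\right) = 79633 \left(- \frac{107847119314}{336817}\right) = - \frac{8588189652331762}{336817}$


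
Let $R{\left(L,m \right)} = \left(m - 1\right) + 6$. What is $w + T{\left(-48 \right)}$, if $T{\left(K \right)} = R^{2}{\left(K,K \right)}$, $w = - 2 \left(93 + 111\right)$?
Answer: $1441$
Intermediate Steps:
$R{\left(L,m \right)} = 5 + m$ ($R{\left(L,m \right)} = \left(-1 + m\right) + 6 = 5 + m$)
$w = -408$ ($w = \left(-2\right) 204 = -408$)
$T{\left(K \right)} = \left(5 + K\right)^{2}$
$w + T{\left(-48 \right)} = -408 + \left(5 - 48\right)^{2} = -408 + \left(-43\right)^{2} = -408 + 1849 = 1441$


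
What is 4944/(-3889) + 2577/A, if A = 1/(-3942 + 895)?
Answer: -30536895735/3889 ≈ -7.8521e+6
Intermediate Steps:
A = -1/3047 (A = 1/(-3047) = -1/3047 ≈ -0.00032819)
4944/(-3889) + 2577/A = 4944/(-3889) + 2577/(-1/3047) = 4944*(-1/3889) + 2577*(-3047) = -4944/3889 - 7852119 = -30536895735/3889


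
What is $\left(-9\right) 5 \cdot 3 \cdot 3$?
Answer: $-405$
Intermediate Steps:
$\left(-9\right) 5 \cdot 3 \cdot 3 = \left(-45\right) 9 = -405$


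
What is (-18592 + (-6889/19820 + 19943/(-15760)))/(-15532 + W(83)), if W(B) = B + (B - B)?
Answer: 58079604553/48256990768 ≈ 1.2035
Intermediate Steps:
W(B) = B (W(B) = B + 0 = B)
(-18592 + (-6889/19820 + 19943/(-15760)))/(-15532 + W(83)) = (-18592 + (-6889/19820 + 19943/(-15760)))/(-15532 + 83) = (-18592 + (-6889*1/19820 + 19943*(-1/15760)))/(-15449) = (-18592 + (-6889/19820 - 19943/15760))*(-1/15449) = (-18592 - 5038409/3123632)*(-1/15449) = -58079604553/3123632*(-1/15449) = 58079604553/48256990768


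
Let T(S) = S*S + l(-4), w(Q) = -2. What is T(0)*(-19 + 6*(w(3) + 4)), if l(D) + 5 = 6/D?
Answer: 91/2 ≈ 45.500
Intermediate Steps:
l(D) = -5 + 6/D
T(S) = -13/2 + S² (T(S) = S*S + (-5 + 6/(-4)) = S² + (-5 + 6*(-¼)) = S² + (-5 - 3/2) = S² - 13/2 = -13/2 + S²)
T(0)*(-19 + 6*(w(3) + 4)) = (-13/2 + 0²)*(-19 + 6*(-2 + 4)) = (-13/2 + 0)*(-19 + 6*2) = -13*(-19 + 12)/2 = -13/2*(-7) = 91/2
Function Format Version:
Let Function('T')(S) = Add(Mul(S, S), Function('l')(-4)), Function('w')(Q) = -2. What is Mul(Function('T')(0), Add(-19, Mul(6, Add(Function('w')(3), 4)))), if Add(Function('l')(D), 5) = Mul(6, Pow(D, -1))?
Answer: Rational(91, 2) ≈ 45.500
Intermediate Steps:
Function('l')(D) = Add(-5, Mul(6, Pow(D, -1)))
Function('T')(S) = Add(Rational(-13, 2), Pow(S, 2)) (Function('T')(S) = Add(Mul(S, S), Add(-5, Mul(6, Pow(-4, -1)))) = Add(Pow(S, 2), Add(-5, Mul(6, Rational(-1, 4)))) = Add(Pow(S, 2), Add(-5, Rational(-3, 2))) = Add(Pow(S, 2), Rational(-13, 2)) = Add(Rational(-13, 2), Pow(S, 2)))
Mul(Function('T')(0), Add(-19, Mul(6, Add(Function('w')(3), 4)))) = Mul(Add(Rational(-13, 2), Pow(0, 2)), Add(-19, Mul(6, Add(-2, 4)))) = Mul(Add(Rational(-13, 2), 0), Add(-19, Mul(6, 2))) = Mul(Rational(-13, 2), Add(-19, 12)) = Mul(Rational(-13, 2), -7) = Rational(91, 2)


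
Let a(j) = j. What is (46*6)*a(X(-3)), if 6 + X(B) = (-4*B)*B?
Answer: -11592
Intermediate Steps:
X(B) = -6 - 4*B**2 (X(B) = -6 + (-4*B)*B = -6 - 4*B**2)
(46*6)*a(X(-3)) = (46*6)*(-6 - 4*(-3)**2) = 276*(-6 - 4*9) = 276*(-6 - 36) = 276*(-42) = -11592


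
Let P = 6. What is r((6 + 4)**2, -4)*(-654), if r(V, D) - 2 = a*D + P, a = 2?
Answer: 0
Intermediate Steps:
r(V, D) = 8 + 2*D (r(V, D) = 2 + (2*D + 6) = 2 + (6 + 2*D) = 8 + 2*D)
r((6 + 4)**2, -4)*(-654) = (8 + 2*(-4))*(-654) = (8 - 8)*(-654) = 0*(-654) = 0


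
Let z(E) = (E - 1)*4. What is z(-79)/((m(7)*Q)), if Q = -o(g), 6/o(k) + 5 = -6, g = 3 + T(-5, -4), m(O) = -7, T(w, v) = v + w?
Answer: 1760/21 ≈ 83.810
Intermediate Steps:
g = -6 (g = 3 + (-4 - 5) = 3 - 9 = -6)
z(E) = -4 + 4*E (z(E) = (-1 + E)*4 = -4 + 4*E)
o(k) = -6/11 (o(k) = 6/(-5 - 6) = 6/(-11) = 6*(-1/11) = -6/11)
Q = 6/11 (Q = -1*(-6/11) = 6/11 ≈ 0.54545)
z(-79)/((m(7)*Q)) = (-4 + 4*(-79))/((-7*6/11)) = (-4 - 316)/(-42/11) = -320*(-11/42) = 1760/21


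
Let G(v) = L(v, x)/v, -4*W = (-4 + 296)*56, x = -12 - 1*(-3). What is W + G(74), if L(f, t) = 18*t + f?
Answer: -151300/37 ≈ -4089.2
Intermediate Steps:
x = -9 (x = -12 + 3 = -9)
L(f, t) = f + 18*t
W = -4088 (W = -(-4 + 296)*56/4 = -73*56 = -¼*16352 = -4088)
G(v) = (-162 + v)/v (G(v) = (v + 18*(-9))/v = (v - 162)/v = (-162 + v)/v)
W + G(74) = -4088 + (-162 + 74)/74 = -4088 + (1/74)*(-88) = -4088 - 44/37 = -151300/37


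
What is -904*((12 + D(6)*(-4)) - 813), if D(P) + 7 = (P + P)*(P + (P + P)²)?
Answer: 7207592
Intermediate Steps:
D(P) = -7 + 2*P*(P + 4*P²) (D(P) = -7 + (P + P)*(P + (P + P)²) = -7 + (2*P)*(P + (2*P)²) = -7 + (2*P)*(P + 4*P²) = -7 + 2*P*(P + 4*P²))
-904*((12 + D(6)*(-4)) - 813) = -904*((12 + (-7 + 2*6² + 8*6³)*(-4)) - 813) = -904*((12 + (-7 + 2*36 + 8*216)*(-4)) - 813) = -904*((12 + (-7 + 72 + 1728)*(-4)) - 813) = -904*((12 + 1793*(-4)) - 813) = -904*((12 - 7172) - 813) = -904*(-7160 - 813) = -904*(-7973) = 7207592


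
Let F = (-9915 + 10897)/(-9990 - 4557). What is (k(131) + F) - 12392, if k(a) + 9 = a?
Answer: -178492672/14547 ≈ -12270.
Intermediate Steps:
F = -982/14547 (F = 982/(-14547) = 982*(-1/14547) = -982/14547 ≈ -0.067505)
k(a) = -9 + a
(k(131) + F) - 12392 = ((-9 + 131) - 982/14547) - 12392 = (122 - 982/14547) - 12392 = 1773752/14547 - 12392 = -178492672/14547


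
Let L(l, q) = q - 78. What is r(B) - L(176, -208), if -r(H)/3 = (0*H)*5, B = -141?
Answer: 286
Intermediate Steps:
L(l, q) = -78 + q
r(H) = 0 (r(H) = -3*0*H*5 = -0*5 = -3*0 = 0)
r(B) - L(176, -208) = 0 - (-78 - 208) = 0 - 1*(-286) = 0 + 286 = 286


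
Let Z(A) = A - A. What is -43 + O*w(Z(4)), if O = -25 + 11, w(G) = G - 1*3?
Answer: -1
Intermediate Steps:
Z(A) = 0
w(G) = -3 + G (w(G) = G - 3 = -3 + G)
O = -14
-43 + O*w(Z(4)) = -43 - 14*(-3 + 0) = -43 - 14*(-3) = -43 + 42 = -1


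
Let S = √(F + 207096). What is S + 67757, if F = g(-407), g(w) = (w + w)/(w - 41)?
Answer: 67757 + √649458754/56 ≈ 68212.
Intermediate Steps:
g(w) = 2*w/(-41 + w) (g(w) = (2*w)/(-41 + w) = 2*w/(-41 + w))
F = 407/224 (F = 2*(-407)/(-41 - 407) = 2*(-407)/(-448) = 2*(-407)*(-1/448) = 407/224 ≈ 1.8170)
S = √649458754/56 (S = √(407/224 + 207096) = √(46389911/224) = √649458754/56 ≈ 455.08)
S + 67757 = √649458754/56 + 67757 = 67757 + √649458754/56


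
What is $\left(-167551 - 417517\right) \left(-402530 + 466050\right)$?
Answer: $-37163519360$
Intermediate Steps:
$\left(-167551 - 417517\right) \left(-402530 + 466050\right) = \left(-585068\right) 63520 = -37163519360$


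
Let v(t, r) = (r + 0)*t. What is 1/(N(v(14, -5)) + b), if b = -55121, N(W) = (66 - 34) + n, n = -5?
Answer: -1/55094 ≈ -1.8151e-5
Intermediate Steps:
v(t, r) = r*t
N(W) = 27 (N(W) = (66 - 34) - 5 = 32 - 5 = 27)
1/(N(v(14, -5)) + b) = 1/(27 - 55121) = 1/(-55094) = -1/55094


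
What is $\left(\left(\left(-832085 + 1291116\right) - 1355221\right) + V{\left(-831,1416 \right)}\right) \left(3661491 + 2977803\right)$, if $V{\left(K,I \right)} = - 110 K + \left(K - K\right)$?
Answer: $-5343171025320$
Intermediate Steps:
$V{\left(K,I \right)} = - 110 K$ ($V{\left(K,I \right)} = - 110 K + 0 = - 110 K$)
$\left(\left(\left(-832085 + 1291116\right) - 1355221\right) + V{\left(-831,1416 \right)}\right) \left(3661491 + 2977803\right) = \left(\left(\left(-832085 + 1291116\right) - 1355221\right) - -91410\right) \left(3661491 + 2977803\right) = \left(\left(459031 - 1355221\right) + 91410\right) 6639294 = \left(-896190 + 91410\right) 6639294 = \left(-804780\right) 6639294 = -5343171025320$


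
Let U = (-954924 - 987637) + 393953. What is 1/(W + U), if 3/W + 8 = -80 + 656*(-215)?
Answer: -141128/218551949827 ≈ -6.4574e-7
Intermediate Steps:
W = -3/141128 (W = 3/(-8 + (-80 + 656*(-215))) = 3/(-8 + (-80 - 141040)) = 3/(-8 - 141120) = 3/(-141128) = 3*(-1/141128) = -3/141128 ≈ -2.1257e-5)
U = -1548608 (U = -1942561 + 393953 = -1548608)
1/(W + U) = 1/(-3/141128 - 1548608) = 1/(-218551949827/141128) = -141128/218551949827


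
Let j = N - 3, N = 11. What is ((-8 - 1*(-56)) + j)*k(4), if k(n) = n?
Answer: 224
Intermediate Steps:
j = 8 (j = 11 - 3 = 8)
((-8 - 1*(-56)) + j)*k(4) = ((-8 - 1*(-56)) + 8)*4 = ((-8 + 56) + 8)*4 = (48 + 8)*4 = 56*4 = 224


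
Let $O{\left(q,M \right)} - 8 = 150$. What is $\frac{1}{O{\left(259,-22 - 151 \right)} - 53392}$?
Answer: $- \frac{1}{53234} \approx -1.8785 \cdot 10^{-5}$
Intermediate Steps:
$O{\left(q,M \right)} = 158$ ($O{\left(q,M \right)} = 8 + 150 = 158$)
$\frac{1}{O{\left(259,-22 - 151 \right)} - 53392} = \frac{1}{158 - 53392} = \frac{1}{-53234} = - \frac{1}{53234}$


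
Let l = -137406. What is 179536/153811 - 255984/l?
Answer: 217831560/71886239 ≈ 3.0302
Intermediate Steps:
179536/153811 - 255984/l = 179536/153811 - 255984/(-137406) = 179536*(1/153811) - 255984*(-1/137406) = 3664/3139 + 42664/22901 = 217831560/71886239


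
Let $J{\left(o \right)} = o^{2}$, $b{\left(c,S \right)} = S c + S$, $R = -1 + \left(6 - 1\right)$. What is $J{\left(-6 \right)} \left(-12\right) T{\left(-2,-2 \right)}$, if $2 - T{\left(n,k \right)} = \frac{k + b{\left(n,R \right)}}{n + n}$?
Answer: $-216$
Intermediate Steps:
$R = 4$ ($R = -1 + 5 = 4$)
$b{\left(c,S \right)} = S + S c$
$T{\left(n,k \right)} = 2 - \frac{4 + k + 4 n}{2 n}$ ($T{\left(n,k \right)} = 2 - \frac{k + 4 \left(1 + n\right)}{n + n} = 2 - \frac{k + \left(4 + 4 n\right)}{2 n} = 2 - \left(4 + k + 4 n\right) \frac{1}{2 n} = 2 - \frac{4 + k + 4 n}{2 n}$)
$J{\left(-6 \right)} \left(-12\right) T{\left(-2,-2 \right)} = \left(-6\right)^{2} \left(-12\right) \frac{-4 - -2}{2 \left(-2\right)} = 36 \left(-12\right) \frac{1}{2} \left(- \frac{1}{2}\right) \left(-4 + 2\right) = - 432 \cdot \frac{1}{2} \left(- \frac{1}{2}\right) \left(-2\right) = \left(-432\right) \frac{1}{2} = -216$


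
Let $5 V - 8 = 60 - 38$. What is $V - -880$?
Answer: $886$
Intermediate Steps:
$V = 6$ ($V = \frac{8}{5} + \frac{60 - 38}{5} = \frac{8}{5} + \frac{1}{5} \cdot 22 = \frac{8}{5} + \frac{22}{5} = 6$)
$V - -880 = 6 - -880 = 6 + 880 = 886$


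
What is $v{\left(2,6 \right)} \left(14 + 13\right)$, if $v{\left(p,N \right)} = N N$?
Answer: $972$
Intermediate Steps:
$v{\left(p,N \right)} = N^{2}$
$v{\left(2,6 \right)} \left(14 + 13\right) = 6^{2} \left(14 + 13\right) = 36 \cdot 27 = 972$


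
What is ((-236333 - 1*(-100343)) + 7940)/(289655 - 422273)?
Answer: 64025/66309 ≈ 0.96556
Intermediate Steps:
((-236333 - 1*(-100343)) + 7940)/(289655 - 422273) = ((-236333 + 100343) + 7940)/(-132618) = (-135990 + 7940)*(-1/132618) = -128050*(-1/132618) = 64025/66309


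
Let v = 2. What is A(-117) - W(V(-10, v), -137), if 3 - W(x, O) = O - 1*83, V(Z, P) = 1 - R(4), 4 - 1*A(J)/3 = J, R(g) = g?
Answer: 140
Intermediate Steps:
A(J) = 12 - 3*J
V(Z, P) = -3 (V(Z, P) = 1 - 1*4 = 1 - 4 = -3)
W(x, O) = 86 - O (W(x, O) = 3 - (O - 1*83) = 3 - (O - 83) = 3 - (-83 + O) = 3 + (83 - O) = 86 - O)
A(-117) - W(V(-10, v), -137) = (12 - 3*(-117)) - (86 - 1*(-137)) = (12 + 351) - (86 + 137) = 363 - 1*223 = 363 - 223 = 140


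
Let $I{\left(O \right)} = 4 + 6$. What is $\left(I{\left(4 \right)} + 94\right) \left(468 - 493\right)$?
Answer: $-2600$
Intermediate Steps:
$I{\left(O \right)} = 10$
$\left(I{\left(4 \right)} + 94\right) \left(468 - 493\right) = \left(10 + 94\right) \left(468 - 493\right) = 104 \left(-25\right) = -2600$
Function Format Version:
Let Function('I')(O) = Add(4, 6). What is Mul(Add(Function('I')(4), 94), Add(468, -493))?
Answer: -2600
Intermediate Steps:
Function('I')(O) = 10
Mul(Add(Function('I')(4), 94), Add(468, -493)) = Mul(Add(10, 94), Add(468, -493)) = Mul(104, -25) = -2600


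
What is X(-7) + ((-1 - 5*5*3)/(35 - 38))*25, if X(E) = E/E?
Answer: 1903/3 ≈ 634.33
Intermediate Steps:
X(E) = 1
X(-7) + ((-1 - 5*5*3)/(35 - 38))*25 = 1 + ((-1 - 5*5*3)/(35 - 38))*25 = 1 + ((-1 - 25*3)/(-3))*25 = 1 + ((-1 - 75)*(-⅓))*25 = 1 - 76*(-⅓)*25 = 1 + (76/3)*25 = 1 + 1900/3 = 1903/3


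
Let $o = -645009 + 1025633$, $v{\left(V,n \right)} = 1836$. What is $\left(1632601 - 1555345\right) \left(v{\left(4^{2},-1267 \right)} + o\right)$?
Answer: $29547329760$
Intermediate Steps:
$o = 380624$
$\left(1632601 - 1555345\right) \left(v{\left(4^{2},-1267 \right)} + o\right) = \left(1632601 - 1555345\right) \left(1836 + 380624\right) = 77256 \cdot 382460 = 29547329760$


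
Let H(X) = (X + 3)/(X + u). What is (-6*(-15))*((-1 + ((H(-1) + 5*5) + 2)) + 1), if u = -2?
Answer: 2370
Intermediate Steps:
H(X) = (3 + X)/(-2 + X) (H(X) = (X + 3)/(X - 2) = (3 + X)/(-2 + X))
(-6*(-15))*((-1 + ((H(-1) + 5*5) + 2)) + 1) = (-6*(-15))*((-1 + (((3 - 1)/(-2 - 1) + 5*5) + 2)) + 1) = 90*((-1 + ((2/(-3) + 25) + 2)) + 1) = 90*((-1 + ((-⅓*2 + 25) + 2)) + 1) = 90*((-1 + ((-⅔ + 25) + 2)) + 1) = 90*((-1 + (73/3 + 2)) + 1) = 90*((-1 + 79/3) + 1) = 90*(76/3 + 1) = 90*(79/3) = 2370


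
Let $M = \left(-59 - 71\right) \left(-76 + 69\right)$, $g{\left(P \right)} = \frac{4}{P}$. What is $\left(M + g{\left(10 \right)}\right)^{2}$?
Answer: $\frac{20720704}{25} \approx 8.2883 \cdot 10^{5}$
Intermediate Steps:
$M = 910$ ($M = \left(-130\right) \left(-7\right) = 910$)
$\left(M + g{\left(10 \right)}\right)^{2} = \left(910 + \frac{4}{10}\right)^{2} = \left(910 + 4 \cdot \frac{1}{10}\right)^{2} = \left(910 + \frac{2}{5}\right)^{2} = \left(\frac{4552}{5}\right)^{2} = \frac{20720704}{25}$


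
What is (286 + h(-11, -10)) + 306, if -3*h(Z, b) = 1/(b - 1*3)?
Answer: 23089/39 ≈ 592.03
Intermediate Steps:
h(Z, b) = -1/(3*(-3 + b)) (h(Z, b) = -1/(3*(b - 1*3)) = -1/(3*(b - 3)) = -1/(3*(-3 + b)))
(286 + h(-11, -10)) + 306 = (286 - 1/(-9 + 3*(-10))) + 306 = (286 - 1/(-9 - 30)) + 306 = (286 - 1/(-39)) + 306 = (286 - 1*(-1/39)) + 306 = (286 + 1/39) + 306 = 11155/39 + 306 = 23089/39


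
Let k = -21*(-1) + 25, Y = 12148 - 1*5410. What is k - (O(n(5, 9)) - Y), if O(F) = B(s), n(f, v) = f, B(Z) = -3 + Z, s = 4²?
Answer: 6771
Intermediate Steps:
s = 16
Y = 6738 (Y = 12148 - 5410 = 6738)
k = 46 (k = 21 + 25 = 46)
O(F) = 13 (O(F) = -3 + 16 = 13)
k - (O(n(5, 9)) - Y) = 46 - (13 - 1*6738) = 46 - (13 - 6738) = 46 - 1*(-6725) = 46 + 6725 = 6771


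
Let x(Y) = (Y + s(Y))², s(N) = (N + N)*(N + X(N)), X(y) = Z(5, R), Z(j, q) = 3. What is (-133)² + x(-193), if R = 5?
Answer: 5350501298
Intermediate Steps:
X(y) = 3
s(N) = 2*N*(3 + N) (s(N) = (N + N)*(N + 3) = (2*N)*(3 + N) = 2*N*(3 + N))
x(Y) = (Y + 2*Y*(3 + Y))²
(-133)² + x(-193) = (-133)² + (-193)²*(7 + 2*(-193))² = 17689 + 37249*(7 - 386)² = 17689 + 37249*(-379)² = 17689 + 37249*143641 = 17689 + 5350483609 = 5350501298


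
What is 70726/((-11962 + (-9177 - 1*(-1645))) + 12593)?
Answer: -70726/6901 ≈ -10.249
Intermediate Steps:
70726/((-11962 + (-9177 - 1*(-1645))) + 12593) = 70726/((-11962 + (-9177 + 1645)) + 12593) = 70726/((-11962 - 7532) + 12593) = 70726/(-19494 + 12593) = 70726/(-6901) = 70726*(-1/6901) = -70726/6901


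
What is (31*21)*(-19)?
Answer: -12369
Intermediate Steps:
(31*21)*(-19) = 651*(-19) = -12369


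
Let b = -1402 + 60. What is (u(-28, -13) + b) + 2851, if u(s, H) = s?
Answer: 1481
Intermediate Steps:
b = -1342
(u(-28, -13) + b) + 2851 = (-28 - 1342) + 2851 = -1370 + 2851 = 1481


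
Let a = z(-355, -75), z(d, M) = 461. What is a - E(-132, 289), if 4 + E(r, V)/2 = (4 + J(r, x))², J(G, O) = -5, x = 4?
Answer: 467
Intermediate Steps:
a = 461
E(r, V) = -6 (E(r, V) = -8 + 2*(4 - 5)² = -8 + 2*(-1)² = -8 + 2*1 = -8 + 2 = -6)
a - E(-132, 289) = 461 - 1*(-6) = 461 + 6 = 467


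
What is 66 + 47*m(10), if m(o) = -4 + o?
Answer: 348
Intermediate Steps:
66 + 47*m(10) = 66 + 47*(-4 + 10) = 66 + 47*6 = 66 + 282 = 348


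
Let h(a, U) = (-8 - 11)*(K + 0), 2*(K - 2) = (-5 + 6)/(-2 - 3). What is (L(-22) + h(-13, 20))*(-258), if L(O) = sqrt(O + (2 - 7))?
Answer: 46569/5 - 774*I*sqrt(3) ≈ 9313.8 - 1340.6*I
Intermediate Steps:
L(O) = sqrt(-5 + O) (L(O) = sqrt(O - 5) = sqrt(-5 + O))
K = 19/10 (K = 2 + ((-5 + 6)/(-2 - 3))/2 = 2 + (1/(-5))/2 = 2 + (1*(-1/5))/2 = 2 + (1/2)*(-1/5) = 2 - 1/10 = 19/10 ≈ 1.9000)
h(a, U) = -361/10 (h(a, U) = (-8 - 11)*(19/10 + 0) = -19*19/10 = -361/10)
(L(-22) + h(-13, 20))*(-258) = (sqrt(-5 - 22) - 361/10)*(-258) = (sqrt(-27) - 361/10)*(-258) = (3*I*sqrt(3) - 361/10)*(-258) = (-361/10 + 3*I*sqrt(3))*(-258) = 46569/5 - 774*I*sqrt(3)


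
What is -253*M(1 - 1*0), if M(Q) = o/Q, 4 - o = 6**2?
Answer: 8096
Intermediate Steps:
o = -32 (o = 4 - 1*6**2 = 4 - 1*36 = 4 - 36 = -32)
M(Q) = -32/Q
-253*M(1 - 1*0) = -(-8096)/(1 - 1*0) = -(-8096)/(1 + 0) = -(-8096)/1 = -(-8096) = -253*(-32) = 8096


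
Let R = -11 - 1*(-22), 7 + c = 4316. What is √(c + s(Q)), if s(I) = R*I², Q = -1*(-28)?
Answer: 3*√1437 ≈ 113.72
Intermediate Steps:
c = 4309 (c = -7 + 4316 = 4309)
R = 11 (R = -11 + 22 = 11)
Q = 28
s(I) = 11*I²
√(c + s(Q)) = √(4309 + 11*28²) = √(4309 + 11*784) = √(4309 + 8624) = √12933 = 3*√1437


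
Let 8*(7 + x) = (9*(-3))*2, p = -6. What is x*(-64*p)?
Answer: -5280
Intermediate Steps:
x = -55/4 (x = -7 + ((9*(-3))*2)/8 = -7 + (-27*2)/8 = -7 + (⅛)*(-54) = -7 - 27/4 = -55/4 ≈ -13.750)
x*(-64*p) = -(-880)*(-6) = -55/4*384 = -5280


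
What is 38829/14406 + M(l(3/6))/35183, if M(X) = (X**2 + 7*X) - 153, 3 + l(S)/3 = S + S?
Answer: 64944293/24135538 ≈ 2.6908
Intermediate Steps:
l(S) = -9 + 6*S (l(S) = -9 + 3*(S + S) = -9 + 3*(2*S) = -9 + 6*S)
M(X) = -153 + X**2 + 7*X
38829/14406 + M(l(3/6))/35183 = 38829/14406 + (-153 + (-9 + 6*(3/6))**2 + 7*(-9 + 6*(3/6)))/35183 = 38829*(1/14406) + (-153 + (-9 + 6*(3*(1/6)))**2 + 7*(-9 + 6*(3*(1/6))))*(1/35183) = 1849/686 + (-153 + (-9 + 6*(1/2))**2 + 7*(-9 + 6*(1/2)))*(1/35183) = 1849/686 + (-153 + (-9 + 3)**2 + 7*(-9 + 3))*(1/35183) = 1849/686 + (-153 + (-6)**2 + 7*(-6))*(1/35183) = 1849/686 + (-153 + 36 - 42)*(1/35183) = 1849/686 - 159*1/35183 = 1849/686 - 159/35183 = 64944293/24135538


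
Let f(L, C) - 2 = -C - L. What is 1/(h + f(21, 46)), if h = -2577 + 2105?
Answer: -1/537 ≈ -0.0018622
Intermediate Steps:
f(L, C) = 2 - C - L (f(L, C) = 2 + (-C - L) = 2 - C - L)
h = -472
1/(h + f(21, 46)) = 1/(-472 + (2 - 1*46 - 1*21)) = 1/(-472 + (2 - 46 - 21)) = 1/(-472 - 65) = 1/(-537) = -1/537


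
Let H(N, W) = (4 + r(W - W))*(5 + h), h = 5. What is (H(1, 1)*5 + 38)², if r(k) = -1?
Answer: 35344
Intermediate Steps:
H(N, W) = 30 (H(N, W) = (4 - 1)*(5 + 5) = 3*10 = 30)
(H(1, 1)*5 + 38)² = (30*5 + 38)² = (150 + 38)² = 188² = 35344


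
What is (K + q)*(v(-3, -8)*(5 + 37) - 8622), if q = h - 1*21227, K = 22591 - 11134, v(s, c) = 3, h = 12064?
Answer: -19489824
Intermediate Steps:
K = 11457
q = -9163 (q = 12064 - 1*21227 = 12064 - 21227 = -9163)
(K + q)*(v(-3, -8)*(5 + 37) - 8622) = (11457 - 9163)*(3*(5 + 37) - 8622) = 2294*(3*42 - 8622) = 2294*(126 - 8622) = 2294*(-8496) = -19489824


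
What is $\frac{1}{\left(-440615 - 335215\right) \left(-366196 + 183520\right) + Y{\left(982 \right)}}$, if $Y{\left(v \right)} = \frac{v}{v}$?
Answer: $\frac{1}{141725521081} \approx 7.0559 \cdot 10^{-12}$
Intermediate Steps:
$Y{\left(v \right)} = 1$
$\frac{1}{\left(-440615 - 335215\right) \left(-366196 + 183520\right) + Y{\left(982 \right)}} = \frac{1}{\left(-440615 - 335215\right) \left(-366196 + 183520\right) + 1} = \frac{1}{\left(-775830\right) \left(-182676\right) + 1} = \frac{1}{141725521080 + 1} = \frac{1}{141725521081}$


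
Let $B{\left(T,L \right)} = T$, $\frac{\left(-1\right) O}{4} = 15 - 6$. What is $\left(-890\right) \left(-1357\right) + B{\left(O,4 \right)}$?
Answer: $1207694$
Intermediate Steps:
$O = -36$ ($O = - 4 \left(15 - 6\right) = \left(-4\right) 9 = -36$)
$\left(-890\right) \left(-1357\right) + B{\left(O,4 \right)} = \left(-890\right) \left(-1357\right) - 36 = 1207730 - 36 = 1207694$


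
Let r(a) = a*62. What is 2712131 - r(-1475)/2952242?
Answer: 67854806264/25019 ≈ 2.7121e+6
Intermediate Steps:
r(a) = 62*a
2712131 - r(-1475)/2952242 = 2712131 - 62*(-1475)/2952242 = 2712131 - (-91450)/2952242 = 2712131 - 1*(-775/25019) = 2712131 + 775/25019 = 67854806264/25019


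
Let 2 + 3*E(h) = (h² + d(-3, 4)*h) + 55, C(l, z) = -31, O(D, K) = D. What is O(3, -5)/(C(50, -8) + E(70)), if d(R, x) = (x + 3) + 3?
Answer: 9/5560 ≈ 0.0016187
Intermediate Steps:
d(R, x) = 6 + x (d(R, x) = (3 + x) + 3 = 6 + x)
E(h) = 53/3 + h²/3 + 10*h/3 (E(h) = -⅔ + ((h² + (6 + 4)*h) + 55)/3 = -⅔ + ((h² + 10*h) + 55)/3 = -⅔ + (55 + h² + 10*h)/3 = -⅔ + (55/3 + h²/3 + 10*h/3) = 53/3 + h²/3 + 10*h/3)
O(3, -5)/(C(50, -8) + E(70)) = 3/(-31 + (53/3 + (⅓)*70² + (10/3)*70)) = 3/(-31 + (53/3 + (⅓)*4900 + 700/3)) = 3/(-31 + (53/3 + 4900/3 + 700/3)) = 3/(-31 + 5653/3) = 3/(5560/3) = (3/5560)*3 = 9/5560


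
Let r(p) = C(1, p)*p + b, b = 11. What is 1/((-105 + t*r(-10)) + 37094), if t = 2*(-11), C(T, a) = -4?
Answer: 1/35867 ≈ 2.7881e-5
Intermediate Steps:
r(p) = 11 - 4*p (r(p) = -4*p + 11 = 11 - 4*p)
t = -22
1/((-105 + t*r(-10)) + 37094) = 1/((-105 - 22*(11 - 4*(-10))) + 37094) = 1/((-105 - 22*(11 + 40)) + 37094) = 1/((-105 - 22*51) + 37094) = 1/((-105 - 1122) + 37094) = 1/(-1227 + 37094) = 1/35867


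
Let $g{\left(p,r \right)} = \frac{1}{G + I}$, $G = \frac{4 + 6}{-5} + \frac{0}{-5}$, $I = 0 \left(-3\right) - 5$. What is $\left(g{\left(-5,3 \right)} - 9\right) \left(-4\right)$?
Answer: $\frac{256}{7} \approx 36.571$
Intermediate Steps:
$I = -5$ ($I = 0 - 5 = -5$)
$G = -2$ ($G = 10 \left(- \frac{1}{5}\right) + 0 \left(- \frac{1}{5}\right) = -2 + 0 = -2$)
$g{\left(p,r \right)} = - \frac{1}{7}$ ($g{\left(p,r \right)} = \frac{1}{-2 - 5} = \frac{1}{-7} = - \frac{1}{7}$)
$\left(g{\left(-5,3 \right)} - 9\right) \left(-4\right) = \left(- \frac{1}{7} - 9\right) \left(-4\right) = \left(- \frac{64}{7}\right) \left(-4\right) = \frac{256}{7}$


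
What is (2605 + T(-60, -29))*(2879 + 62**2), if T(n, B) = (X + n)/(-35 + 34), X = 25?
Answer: 17748720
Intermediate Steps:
T(n, B) = -25 - n (T(n, B) = (25 + n)/(-35 + 34) = (25 + n)/(-1) = (25 + n)*(-1) = -25 - n)
(2605 + T(-60, -29))*(2879 + 62**2) = (2605 + (-25 - 1*(-60)))*(2879 + 62**2) = (2605 + (-25 + 60))*(2879 + 3844) = (2605 + 35)*6723 = 2640*6723 = 17748720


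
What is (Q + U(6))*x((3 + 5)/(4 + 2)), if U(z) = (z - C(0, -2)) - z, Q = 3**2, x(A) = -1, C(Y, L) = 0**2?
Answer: -9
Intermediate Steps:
C(Y, L) = 0
Q = 9
U(z) = 0 (U(z) = (z - 1*0) - z = (z + 0) - z = z - z = 0)
(Q + U(6))*x((3 + 5)/(4 + 2)) = (9 + 0)*(-1) = 9*(-1) = -9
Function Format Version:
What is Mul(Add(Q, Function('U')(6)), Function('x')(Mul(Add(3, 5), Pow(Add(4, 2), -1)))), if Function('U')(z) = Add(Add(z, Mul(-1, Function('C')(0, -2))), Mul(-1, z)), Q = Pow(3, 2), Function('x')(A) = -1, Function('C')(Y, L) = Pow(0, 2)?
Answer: -9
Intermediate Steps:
Function('C')(Y, L) = 0
Q = 9
Function('U')(z) = 0 (Function('U')(z) = Add(Add(z, Mul(-1, 0)), Mul(-1, z)) = Add(Add(z, 0), Mul(-1, z)) = Add(z, Mul(-1, z)) = 0)
Mul(Add(Q, Function('U')(6)), Function('x')(Mul(Add(3, 5), Pow(Add(4, 2), -1)))) = Mul(Add(9, 0), -1) = Mul(9, -1) = -9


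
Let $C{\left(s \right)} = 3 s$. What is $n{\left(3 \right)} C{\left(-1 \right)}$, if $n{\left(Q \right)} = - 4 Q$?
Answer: $36$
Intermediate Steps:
$n{\left(3 \right)} C{\left(-1 \right)} = \left(-4\right) 3 \cdot 3 \left(-1\right) = \left(-12\right) \left(-3\right) = 36$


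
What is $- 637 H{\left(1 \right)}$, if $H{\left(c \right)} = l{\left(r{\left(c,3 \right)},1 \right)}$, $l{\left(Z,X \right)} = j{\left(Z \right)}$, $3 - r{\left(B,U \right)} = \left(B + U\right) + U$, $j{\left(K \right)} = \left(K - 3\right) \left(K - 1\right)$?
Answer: $-22295$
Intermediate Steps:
$j{\left(K \right)} = \left(-1 + K\right) \left(-3 + K\right)$ ($j{\left(K \right)} = \left(-3 + K\right) \left(-1 + K\right) = \left(-1 + K\right) \left(-3 + K\right)$)
$r{\left(B,U \right)} = 3 - B - 2 U$ ($r{\left(B,U \right)} = 3 - \left(\left(B + U\right) + U\right) = 3 - \left(B + 2 U\right) = 3 - B - 2 U$)
$l{\left(Z,X \right)} = 3 + Z^{2} - 4 Z$
$H{\left(c \right)} = 15 + \left(-3 - c\right)^{2} + 4 c$ ($H{\left(c \right)} = 3 + \left(3 - c - 6\right)^{2} - 4 \left(3 - c - 6\right) = 3 + \left(-3 - c\right)^{2} - 4 \left(-3 - c\right) = 3 + \left(-3 - c\right)^{2} + \left(12 + 4 c\right) = 15 + \left(-3 - c\right)^{2} + 4 c$)
$- 637 H{\left(1 \right)} = - 637 \left(24 + 1^{2} + 10 \cdot 1\right) = - 637 \left(24 + 1 + 10\right) = \left(-637\right) 35 = -22295$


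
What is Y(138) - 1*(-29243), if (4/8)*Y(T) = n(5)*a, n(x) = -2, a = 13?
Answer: 29191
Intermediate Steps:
Y(T) = -52 (Y(T) = 2*(-2*13) = 2*(-26) = -52)
Y(138) - 1*(-29243) = -52 - 1*(-29243) = -52 + 29243 = 29191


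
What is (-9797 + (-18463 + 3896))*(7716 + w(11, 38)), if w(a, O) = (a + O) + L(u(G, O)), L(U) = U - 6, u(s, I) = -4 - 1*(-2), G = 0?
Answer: -188991548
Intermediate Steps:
u(s, I) = -2 (u(s, I) = -4 + 2 = -2)
L(U) = -6 + U
w(a, O) = -8 + O + a (w(a, O) = (a + O) + (-6 - 2) = (O + a) - 8 = -8 + O + a)
(-9797 + (-18463 + 3896))*(7716 + w(11, 38)) = (-9797 + (-18463 + 3896))*(7716 + (-8 + 38 + 11)) = (-9797 - 14567)*(7716 + 41) = -24364*7757 = -188991548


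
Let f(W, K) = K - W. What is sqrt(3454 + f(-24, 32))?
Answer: 3*sqrt(390) ≈ 59.245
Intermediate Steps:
sqrt(3454 + f(-24, 32)) = sqrt(3454 + (32 - 1*(-24))) = sqrt(3454 + (32 + 24)) = sqrt(3454 + 56) = sqrt(3510) = 3*sqrt(390)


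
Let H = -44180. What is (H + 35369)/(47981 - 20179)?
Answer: -8811/27802 ≈ -0.31692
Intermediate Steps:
(H + 35369)/(47981 - 20179) = (-44180 + 35369)/(47981 - 20179) = -8811/27802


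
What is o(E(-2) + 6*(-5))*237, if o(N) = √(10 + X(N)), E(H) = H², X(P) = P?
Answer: 948*I ≈ 948.0*I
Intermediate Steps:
o(N) = √(10 + N)
o(E(-2) + 6*(-5))*237 = √(10 + ((-2)² + 6*(-5)))*237 = √(10 + (4 - 30))*237 = √(10 - 26)*237 = √(-16)*237 = (4*I)*237 = 948*I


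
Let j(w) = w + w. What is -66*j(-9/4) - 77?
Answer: 220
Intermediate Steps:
j(w) = 2*w
-66*j(-9/4) - 77 = -132*(-9/4) - 77 = -132*(-9*1/4) - 77 = -132*(-9)/4 - 77 = -66*(-9/2) - 77 = 297 - 77 = 220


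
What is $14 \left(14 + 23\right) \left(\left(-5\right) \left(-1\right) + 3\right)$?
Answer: $4144$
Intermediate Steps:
$14 \left(14 + 23\right) \left(\left(-5\right) \left(-1\right) + 3\right) = 14 \cdot 37 \left(5 + 3\right) = 518 \cdot 8 = 4144$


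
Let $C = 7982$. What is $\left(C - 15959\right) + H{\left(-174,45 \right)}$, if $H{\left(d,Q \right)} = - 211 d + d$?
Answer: $28563$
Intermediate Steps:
$H{\left(d,Q \right)} = - 210 d$
$\left(C - 15959\right) + H{\left(-174,45 \right)} = \left(7982 - 15959\right) - -36540 = -7977 + 36540 = 28563$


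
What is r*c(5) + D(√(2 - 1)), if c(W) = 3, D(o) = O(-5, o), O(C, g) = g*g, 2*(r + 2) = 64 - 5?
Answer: 167/2 ≈ 83.500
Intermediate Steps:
r = 55/2 (r = -2 + (64 - 5)/2 = -2 + (½)*59 = -2 + 59/2 = 55/2 ≈ 27.500)
O(C, g) = g²
D(o) = o²
r*c(5) + D(√(2 - 1)) = (55/2)*3 + (√(2 - 1))² = 165/2 + (√1)² = 165/2 + 1² = 165/2 + 1 = 167/2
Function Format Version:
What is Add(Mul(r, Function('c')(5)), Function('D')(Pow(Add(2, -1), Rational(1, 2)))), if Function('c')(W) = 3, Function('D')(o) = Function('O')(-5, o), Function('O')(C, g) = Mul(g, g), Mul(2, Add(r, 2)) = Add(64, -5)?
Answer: Rational(167, 2) ≈ 83.500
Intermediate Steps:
r = Rational(55, 2) (r = Add(-2, Mul(Rational(1, 2), Add(64, -5))) = Add(-2, Mul(Rational(1, 2), 59)) = Add(-2, Rational(59, 2)) = Rational(55, 2) ≈ 27.500)
Function('O')(C, g) = Pow(g, 2)
Function('D')(o) = Pow(o, 2)
Add(Mul(r, Function('c')(5)), Function('D')(Pow(Add(2, -1), Rational(1, 2)))) = Add(Mul(Rational(55, 2), 3), Pow(Pow(Add(2, -1), Rational(1, 2)), 2)) = Add(Rational(165, 2), Pow(Pow(1, Rational(1, 2)), 2)) = Add(Rational(165, 2), Pow(1, 2)) = Add(Rational(165, 2), 1) = Rational(167, 2)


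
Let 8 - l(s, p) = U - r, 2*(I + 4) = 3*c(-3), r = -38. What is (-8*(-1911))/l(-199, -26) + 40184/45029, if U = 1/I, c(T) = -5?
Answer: -1975703813/3872494 ≈ -510.19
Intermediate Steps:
I = -23/2 (I = -4 + (3*(-5))/2 = -4 + (½)*(-15) = -4 - 15/2 = -23/2 ≈ -11.500)
U = -2/23 (U = 1/(-23/2) = -2/23 ≈ -0.086957)
l(s, p) = -688/23 (l(s, p) = 8 - (-2/23 - 1*(-38)) = 8 - (-2/23 + 38) = 8 - 1*872/23 = 8 - 872/23 = -688/23)
(-8*(-1911))/l(-199, -26) + 40184/45029 = (-8*(-1911))/(-688/23) + 40184/45029 = 15288*(-23/688) + 40184*(1/45029) = -43953/86 + 40184/45029 = -1975703813/3872494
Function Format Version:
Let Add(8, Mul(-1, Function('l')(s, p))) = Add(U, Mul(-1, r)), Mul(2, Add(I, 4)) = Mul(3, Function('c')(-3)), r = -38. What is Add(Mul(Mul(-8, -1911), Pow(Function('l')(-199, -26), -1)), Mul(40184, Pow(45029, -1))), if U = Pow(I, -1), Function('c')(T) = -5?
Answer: Rational(-1975703813, 3872494) ≈ -510.19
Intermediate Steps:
I = Rational(-23, 2) (I = Add(-4, Mul(Rational(1, 2), Mul(3, -5))) = Add(-4, Mul(Rational(1, 2), -15)) = Add(-4, Rational(-15, 2)) = Rational(-23, 2) ≈ -11.500)
U = Rational(-2, 23) (U = Pow(Rational(-23, 2), -1) = Rational(-2, 23) ≈ -0.086957)
Function('l')(s, p) = Rational(-688, 23) (Function('l')(s, p) = Add(8, Mul(-1, Add(Rational(-2, 23), Mul(-1, -38)))) = Add(8, Mul(-1, Add(Rational(-2, 23), 38))) = Add(8, Mul(-1, Rational(872, 23))) = Add(8, Rational(-872, 23)) = Rational(-688, 23))
Add(Mul(Mul(-8, -1911), Pow(Function('l')(-199, -26), -1)), Mul(40184, Pow(45029, -1))) = Add(Mul(Mul(-8, -1911), Pow(Rational(-688, 23), -1)), Mul(40184, Pow(45029, -1))) = Add(Mul(15288, Rational(-23, 688)), Mul(40184, Rational(1, 45029))) = Add(Rational(-43953, 86), Rational(40184, 45029)) = Rational(-1975703813, 3872494)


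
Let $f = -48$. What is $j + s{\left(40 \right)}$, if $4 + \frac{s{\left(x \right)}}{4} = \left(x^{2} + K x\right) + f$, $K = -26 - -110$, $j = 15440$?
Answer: $35072$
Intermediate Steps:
$K = 84$ ($K = -26 + 110 = 84$)
$s{\left(x \right)} = -208 + 4 x^{2} + 336 x$ ($s{\left(x \right)} = -16 + 4 \left(\left(x^{2} + 84 x\right) - 48\right) = -16 + 4 \left(-48 + x^{2} + 84 x\right) = -16 + \left(-192 + 4 x^{2} + 336 x\right) = -208 + 4 x^{2} + 336 x$)
$j + s{\left(40 \right)} = 15440 + \left(-208 + 4 \cdot 40^{2} + 336 \cdot 40\right) = 15440 + \left(-208 + 4 \cdot 1600 + 13440\right) = 15440 + \left(-208 + 6400 + 13440\right) = 15440 + 19632 = 35072$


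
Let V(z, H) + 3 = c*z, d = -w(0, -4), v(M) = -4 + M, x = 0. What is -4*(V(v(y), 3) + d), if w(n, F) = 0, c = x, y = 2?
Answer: 12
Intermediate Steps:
c = 0
d = 0 (d = -1*0 = 0)
V(z, H) = -3 (V(z, H) = -3 + 0*z = -3 + 0 = -3)
-4*(V(v(y), 3) + d) = -4*(-3 + 0) = -4*(-3) = 12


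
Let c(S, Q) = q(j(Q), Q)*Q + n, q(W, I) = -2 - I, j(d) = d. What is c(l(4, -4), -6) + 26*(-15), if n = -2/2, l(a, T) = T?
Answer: -415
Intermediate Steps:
n = -1 (n = -2*½ = -1)
c(S, Q) = -1 + Q*(-2 - Q) (c(S, Q) = (-2 - Q)*Q - 1 = Q*(-2 - Q) - 1 = -1 + Q*(-2 - Q))
c(l(4, -4), -6) + 26*(-15) = (-1 - 1*(-6)*(2 - 6)) + 26*(-15) = (-1 - 1*(-6)*(-4)) - 390 = (-1 - 24) - 390 = -25 - 390 = -415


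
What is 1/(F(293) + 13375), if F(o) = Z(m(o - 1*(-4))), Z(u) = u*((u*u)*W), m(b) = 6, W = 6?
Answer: 1/14671 ≈ 6.8162e-5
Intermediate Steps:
Z(u) = 6*u**3 (Z(u) = u*((u*u)*6) = u*(u**2*6) = u*(6*u**2) = 6*u**3)
F(o) = 1296 (F(o) = 6*6**3 = 6*216 = 1296)
1/(F(293) + 13375) = 1/(1296 + 13375) = 1/14671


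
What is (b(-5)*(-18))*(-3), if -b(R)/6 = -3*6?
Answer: 5832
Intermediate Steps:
b(R) = 108 (b(R) = -(-18)*6 = -6*(-18) = 108)
(b(-5)*(-18))*(-3) = (108*(-18))*(-3) = -1944*(-3) = 5832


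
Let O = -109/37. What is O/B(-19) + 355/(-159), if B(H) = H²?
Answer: -4759066/2123763 ≈ -2.2409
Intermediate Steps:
O = -109/37 (O = -109*1/37 = -109/37 ≈ -2.9459)
O/B(-19) + 355/(-159) = -109/(37*((-19)²)) + 355/(-159) = -109/37/361 + 355*(-1/159) = -109/37*1/361 - 355/159 = -109/13357 - 355/159 = -4759066/2123763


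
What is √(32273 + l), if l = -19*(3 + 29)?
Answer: √31665 ≈ 177.95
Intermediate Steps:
l = -608 (l = -19*32 = -608)
√(32273 + l) = √(32273 - 608) = √31665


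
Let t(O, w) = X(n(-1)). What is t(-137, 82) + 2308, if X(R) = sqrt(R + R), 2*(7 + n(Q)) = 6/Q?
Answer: 2308 + 2*I*sqrt(5) ≈ 2308.0 + 4.4721*I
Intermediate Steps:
n(Q) = -7 + 3/Q (n(Q) = -7 + (6/Q)/2 = -7 + 3/Q)
X(R) = sqrt(2)*sqrt(R) (X(R) = sqrt(2*R) = sqrt(2)*sqrt(R))
t(O, w) = 2*I*sqrt(5) (t(O, w) = sqrt(2)*sqrt(-7 + 3/(-1)) = sqrt(2)*sqrt(-7 + 3*(-1)) = sqrt(2)*sqrt(-7 - 3) = sqrt(2)*sqrt(-10) = sqrt(2)*(I*sqrt(10)) = 2*I*sqrt(5))
t(-137, 82) + 2308 = 2*I*sqrt(5) + 2308 = 2308 + 2*I*sqrt(5)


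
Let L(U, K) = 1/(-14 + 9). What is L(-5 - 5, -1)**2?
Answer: 1/25 ≈ 0.040000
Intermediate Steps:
L(U, K) = -1/5 (L(U, K) = 1/(-5) = -1/5)
L(-5 - 5, -1)**2 = (-1/5)**2 = 1/25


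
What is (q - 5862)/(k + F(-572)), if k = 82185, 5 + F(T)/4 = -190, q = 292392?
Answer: 19102/5427 ≈ 3.5198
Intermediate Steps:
F(T) = -780 (F(T) = -20 + 4*(-190) = -20 - 760 = -780)
(q - 5862)/(k + F(-572)) = (292392 - 5862)/(82185 - 780) = 286530/81405 = 286530*(1/81405) = 19102/5427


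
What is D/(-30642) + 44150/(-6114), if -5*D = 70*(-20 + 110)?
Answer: -112095055/15612099 ≈ -7.1800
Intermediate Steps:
D = -1260 (D = -14*(-20 + 110) = -14*90 = -⅕*6300 = -1260)
D/(-30642) + 44150/(-6114) = -1260/(-30642) + 44150/(-6114) = -1260*(-1/30642) + 44150*(-1/6114) = 210/5107 - 22075/3057 = -112095055/15612099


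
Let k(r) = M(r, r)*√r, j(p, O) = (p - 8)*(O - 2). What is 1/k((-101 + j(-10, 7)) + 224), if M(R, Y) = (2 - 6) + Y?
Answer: √33/957 ≈ 0.0060027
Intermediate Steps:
M(R, Y) = -4 + Y
j(p, O) = (-8 + p)*(-2 + O)
k(r) = √r*(-4 + r) (k(r) = (-4 + r)*√r = √r*(-4 + r))
1/k((-101 + j(-10, 7)) + 224) = 1/(√((-101 + (16 - 8*7 - 2*(-10) + 7*(-10))) + 224)*(-4 + ((-101 + (16 - 8*7 - 2*(-10) + 7*(-10))) + 224))) = 1/(√((-101 + (16 - 56 + 20 - 70)) + 224)*(-4 + ((-101 + (16 - 56 + 20 - 70)) + 224))) = 1/(√((-101 - 90) + 224)*(-4 + ((-101 - 90) + 224))) = 1/(√(-191 + 224)*(-4 + (-191 + 224))) = 1/(√33*(-4 + 33)) = 1/(√33*29) = 1/(29*√33) = √33/957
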